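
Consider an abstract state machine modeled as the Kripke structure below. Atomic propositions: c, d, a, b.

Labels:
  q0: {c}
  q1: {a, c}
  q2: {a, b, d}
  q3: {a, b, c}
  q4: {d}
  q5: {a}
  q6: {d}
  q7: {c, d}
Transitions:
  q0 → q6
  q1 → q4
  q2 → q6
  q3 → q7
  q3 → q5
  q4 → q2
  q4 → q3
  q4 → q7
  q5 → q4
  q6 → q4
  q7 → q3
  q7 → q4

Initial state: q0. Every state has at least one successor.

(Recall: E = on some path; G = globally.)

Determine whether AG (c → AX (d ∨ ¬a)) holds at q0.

Violated

States satisfying c → AX (d ∨ ¬a): {q0, q1, q2, q4, q5, q6}.
States satisfying AG (c → AX (d ∨ ¬a)): ∅.
q3 is reachable from q0 and violates c → AX (d ∨ ¬a), so AG fails at q0.
q0 ∉ Sat(AG (c → AX (d ∨ ¬a))).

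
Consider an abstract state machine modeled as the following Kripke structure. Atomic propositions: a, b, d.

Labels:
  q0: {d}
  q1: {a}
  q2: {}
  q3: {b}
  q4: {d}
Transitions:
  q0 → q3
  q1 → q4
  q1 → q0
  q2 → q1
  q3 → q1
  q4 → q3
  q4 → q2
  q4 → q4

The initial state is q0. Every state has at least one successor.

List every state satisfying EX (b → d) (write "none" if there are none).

{q1, q2, q3, q4}

States satisfying b → d: {q0, q1, q2, q4}.
States satisfying EX (b → d): {q1, q2, q3, q4}.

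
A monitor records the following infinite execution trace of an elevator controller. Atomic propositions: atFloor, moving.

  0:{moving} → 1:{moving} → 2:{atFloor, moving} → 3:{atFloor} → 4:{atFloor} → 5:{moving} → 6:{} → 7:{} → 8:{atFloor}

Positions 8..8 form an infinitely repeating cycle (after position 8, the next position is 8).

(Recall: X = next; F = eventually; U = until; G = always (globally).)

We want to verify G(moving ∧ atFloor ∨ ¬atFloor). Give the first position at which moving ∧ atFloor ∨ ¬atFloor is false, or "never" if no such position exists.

3

Check moving ∧ atFloor ∨ ¬atFloor at each position in order: 0 ✓, 1 ✓, 2 ✓.
At position 3 the labels are {atFloor}, so moving ∧ atFloor ∨ ¬atFloor is false there. This is the first violation.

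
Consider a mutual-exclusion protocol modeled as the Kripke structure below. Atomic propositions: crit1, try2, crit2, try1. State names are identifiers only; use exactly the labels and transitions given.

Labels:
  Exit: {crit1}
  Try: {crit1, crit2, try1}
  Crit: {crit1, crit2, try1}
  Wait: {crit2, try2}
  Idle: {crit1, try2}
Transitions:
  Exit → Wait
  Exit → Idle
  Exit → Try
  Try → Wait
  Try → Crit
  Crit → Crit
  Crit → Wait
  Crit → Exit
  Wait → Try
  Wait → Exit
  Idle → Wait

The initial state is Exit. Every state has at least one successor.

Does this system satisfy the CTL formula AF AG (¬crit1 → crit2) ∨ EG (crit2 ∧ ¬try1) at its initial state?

States satisfying AG (¬crit1 → crit2): {Exit, Try, Crit, Wait, Idle}.
States satisfying AF AG (¬crit1 → crit2): {Exit, Try, Crit, Wait, Idle}.
States satisfying crit2 ∧ ¬try1: {Wait}.
States satisfying EG (crit2 ∧ ¬try1): ∅.
States satisfying AF AG (¬crit1 → crit2) ∨ EG (crit2 ∧ ¬try1): {Exit, Try, Crit, Wait, Idle}.
Exit ∈ Sat(AF AG (¬crit1 → crit2) ∨ EG (crit2 ∧ ¬try1)).

Yes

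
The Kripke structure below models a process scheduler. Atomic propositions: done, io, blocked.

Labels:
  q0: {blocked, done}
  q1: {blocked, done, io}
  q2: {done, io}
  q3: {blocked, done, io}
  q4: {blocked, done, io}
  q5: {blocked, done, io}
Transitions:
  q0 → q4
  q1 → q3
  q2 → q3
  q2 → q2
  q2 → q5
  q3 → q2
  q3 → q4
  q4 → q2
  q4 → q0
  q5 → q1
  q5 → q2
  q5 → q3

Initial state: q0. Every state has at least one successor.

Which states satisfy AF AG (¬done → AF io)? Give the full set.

{q0, q1, q2, q3, q4, q5}

States satisfying AG (¬done → AF io): {q0, q1, q2, q3, q4, q5}.
States satisfying AF AG (¬done → AF io): {q0, q1, q2, q3, q4, q5}.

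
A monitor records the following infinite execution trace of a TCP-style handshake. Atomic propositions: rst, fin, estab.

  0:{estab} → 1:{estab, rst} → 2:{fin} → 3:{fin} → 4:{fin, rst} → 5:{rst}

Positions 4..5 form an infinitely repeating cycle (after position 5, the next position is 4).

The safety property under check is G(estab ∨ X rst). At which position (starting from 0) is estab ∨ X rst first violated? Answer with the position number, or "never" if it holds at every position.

Check estab ∨ X rst at each position in order: 0 ✓, 1 ✓.
At position 2 the labels are {fin} and the next position 3 has {fin}, so estab ∨ X rst is false there. This is the first violation.

2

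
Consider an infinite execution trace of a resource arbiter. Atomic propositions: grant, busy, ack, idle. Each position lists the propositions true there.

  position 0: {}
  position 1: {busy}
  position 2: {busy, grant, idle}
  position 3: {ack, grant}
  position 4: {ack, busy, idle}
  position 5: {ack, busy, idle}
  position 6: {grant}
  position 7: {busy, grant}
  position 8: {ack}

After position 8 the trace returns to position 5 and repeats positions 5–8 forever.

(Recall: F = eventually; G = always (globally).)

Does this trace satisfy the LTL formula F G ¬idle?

No

G ¬idle is false at every position 0..8, so it never becomes true and F G ¬idle fails.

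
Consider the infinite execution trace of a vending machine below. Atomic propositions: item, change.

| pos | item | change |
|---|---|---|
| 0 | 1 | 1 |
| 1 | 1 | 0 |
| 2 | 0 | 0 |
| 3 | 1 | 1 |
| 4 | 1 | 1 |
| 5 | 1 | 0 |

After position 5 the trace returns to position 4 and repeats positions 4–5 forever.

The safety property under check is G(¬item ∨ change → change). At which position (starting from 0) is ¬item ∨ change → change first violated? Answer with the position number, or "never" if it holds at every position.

Check ¬item ∨ change → change at each position in order: 0 ✓, 1 ✓.
At position 2 the labels are {}, so ¬item ∨ change → change is false there. This is the first violation.

2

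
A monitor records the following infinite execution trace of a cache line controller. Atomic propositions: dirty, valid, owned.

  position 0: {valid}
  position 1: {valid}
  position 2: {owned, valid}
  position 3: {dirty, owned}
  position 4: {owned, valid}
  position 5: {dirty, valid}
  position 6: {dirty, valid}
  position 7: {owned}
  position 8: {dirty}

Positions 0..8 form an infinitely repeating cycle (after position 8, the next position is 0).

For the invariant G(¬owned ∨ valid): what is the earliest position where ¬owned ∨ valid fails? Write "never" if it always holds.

Check ¬owned ∨ valid at each position in order: 0 ✓, 1 ✓, 2 ✓.
At position 3 the labels are {dirty, owned}, so ¬owned ∨ valid is false there. This is the first violation.

3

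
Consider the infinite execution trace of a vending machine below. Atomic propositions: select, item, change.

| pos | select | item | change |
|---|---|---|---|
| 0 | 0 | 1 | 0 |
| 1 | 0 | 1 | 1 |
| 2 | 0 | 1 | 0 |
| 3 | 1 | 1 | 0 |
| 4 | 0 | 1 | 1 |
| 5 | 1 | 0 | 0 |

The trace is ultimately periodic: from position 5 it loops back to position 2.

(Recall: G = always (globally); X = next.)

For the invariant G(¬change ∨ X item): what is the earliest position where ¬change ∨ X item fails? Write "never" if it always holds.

Check ¬change ∨ X item at each position in order: 0 ✓, 1 ✓, 2 ✓, 3 ✓.
At position 4 the labels are {change, item} and the next position 5 has {select}, so ¬change ∨ X item is false there. This is the first violation.

4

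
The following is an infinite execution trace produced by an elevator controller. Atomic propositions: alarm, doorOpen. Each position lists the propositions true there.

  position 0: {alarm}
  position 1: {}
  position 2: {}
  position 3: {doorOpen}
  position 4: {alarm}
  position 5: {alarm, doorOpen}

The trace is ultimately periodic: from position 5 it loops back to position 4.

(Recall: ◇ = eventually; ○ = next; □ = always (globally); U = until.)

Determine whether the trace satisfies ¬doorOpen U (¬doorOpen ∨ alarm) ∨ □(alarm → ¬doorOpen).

Satisfied

Walking from position 0: ¬doorOpen ∨ alarm first holds at position 0, and ¬doorOpen holds at every earlier position along the way, so ¬doorOpen U (¬doorOpen ∨ alarm) holds.
alarm → ¬doorOpen must hold at every position from 0 onward. It fails at position 5, so □(alarm → ¬doorOpen) is false.
Positions where alarm holds: 0, 4, 5.
Check ¬doorOpen at each: 0→ok, 4→ok, 5→fails.
At position 0: ¬doorOpen U (¬doorOpen ∨ alarm) is true; □(alarm → ¬doorOpen) is false; so ¬doorOpen U (¬doorOpen ∨ alarm) ∨ □(alarm → ¬doorOpen) is true.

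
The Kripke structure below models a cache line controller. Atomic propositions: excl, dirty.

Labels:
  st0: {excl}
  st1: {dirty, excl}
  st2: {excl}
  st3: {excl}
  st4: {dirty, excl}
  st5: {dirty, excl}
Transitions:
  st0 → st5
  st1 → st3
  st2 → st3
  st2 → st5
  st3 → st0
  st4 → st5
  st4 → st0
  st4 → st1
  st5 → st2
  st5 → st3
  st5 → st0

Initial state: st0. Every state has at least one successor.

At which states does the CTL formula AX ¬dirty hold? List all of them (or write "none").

{st1, st3, st5}

States satisfying ¬dirty: {st0, st2, st3}.
States satisfying AX ¬dirty: {st1, st3, st5}.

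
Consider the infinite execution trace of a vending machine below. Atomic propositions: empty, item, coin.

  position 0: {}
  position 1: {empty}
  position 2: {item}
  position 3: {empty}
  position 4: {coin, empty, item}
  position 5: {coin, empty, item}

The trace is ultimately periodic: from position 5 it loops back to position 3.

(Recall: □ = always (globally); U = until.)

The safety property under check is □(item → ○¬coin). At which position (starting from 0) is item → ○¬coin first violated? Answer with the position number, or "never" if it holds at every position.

4

Check item → ○¬coin at each position in order: 0 ✓, 1 ✓, 2 ✓, 3 ✓.
At position 4 the labels are {coin, empty, item} and the next position 5 has {coin, empty, item}, so item → ○¬coin is false there. This is the first violation.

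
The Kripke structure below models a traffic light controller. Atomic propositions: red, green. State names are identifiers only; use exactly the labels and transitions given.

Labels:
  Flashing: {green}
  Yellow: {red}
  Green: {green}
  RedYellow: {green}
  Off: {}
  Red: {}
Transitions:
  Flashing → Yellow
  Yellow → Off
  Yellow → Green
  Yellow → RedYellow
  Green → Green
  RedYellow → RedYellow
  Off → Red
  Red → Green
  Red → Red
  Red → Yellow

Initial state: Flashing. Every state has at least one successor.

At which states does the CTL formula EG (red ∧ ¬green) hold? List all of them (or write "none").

States satisfying red ∧ ¬green: {Yellow}.
States satisfying EG (red ∧ ¬green): ∅.

none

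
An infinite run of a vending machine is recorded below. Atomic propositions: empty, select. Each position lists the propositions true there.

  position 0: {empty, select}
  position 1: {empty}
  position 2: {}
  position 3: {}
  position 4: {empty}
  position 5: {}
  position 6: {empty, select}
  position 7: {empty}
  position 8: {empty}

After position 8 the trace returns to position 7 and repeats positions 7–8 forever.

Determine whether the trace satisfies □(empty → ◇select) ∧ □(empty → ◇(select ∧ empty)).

empty → ◇select must hold at every position from 0 onward. It fails at position 7, so □(empty → ◇select) is false.
Positions where empty holds: 0, 1, 4, 6, 7, 8.
Check ◇select at each: 0→ok, 1→ok, 4→ok, 6→ok, 7→fails, 8→fails.
empty → ◇(select ∧ empty) must hold at every position from 0 onward. It fails at position 7, so □(empty → ◇(select ∧ empty)) is false.
Positions where empty holds: 0, 1, 4, 6, 7, 8.
Check ◇(select ∧ empty) at each: 0→ok, 1→ok, 4→ok, 6→ok, 7→fails, 8→fails.
At position 0: □(empty → ◇select) is false; □(empty → ◇(select ∧ empty)) is false; so □(empty → ◇select) ∧ □(empty → ◇(select ∧ empty)) is false.

Violated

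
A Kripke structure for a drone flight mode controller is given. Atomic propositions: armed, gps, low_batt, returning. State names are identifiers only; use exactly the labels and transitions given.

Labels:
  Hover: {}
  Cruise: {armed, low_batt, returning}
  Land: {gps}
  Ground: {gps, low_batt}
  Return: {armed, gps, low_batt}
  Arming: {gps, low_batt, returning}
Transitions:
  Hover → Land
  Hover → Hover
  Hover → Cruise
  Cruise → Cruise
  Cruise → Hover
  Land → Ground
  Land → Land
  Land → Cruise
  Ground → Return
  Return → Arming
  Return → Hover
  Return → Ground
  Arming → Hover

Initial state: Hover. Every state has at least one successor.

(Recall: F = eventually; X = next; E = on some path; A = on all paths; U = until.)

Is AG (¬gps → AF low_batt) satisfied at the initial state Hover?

Does not hold

States satisfying ¬gps → AF low_batt: {Cruise, Land, Ground, Return, Arming}.
States satisfying AG (¬gps → AF low_batt): ∅.
Hover is reachable from Hover and violates ¬gps → AF low_batt, so AG fails at Hover.
Hover ∉ Sat(AG (¬gps → AF low_batt)).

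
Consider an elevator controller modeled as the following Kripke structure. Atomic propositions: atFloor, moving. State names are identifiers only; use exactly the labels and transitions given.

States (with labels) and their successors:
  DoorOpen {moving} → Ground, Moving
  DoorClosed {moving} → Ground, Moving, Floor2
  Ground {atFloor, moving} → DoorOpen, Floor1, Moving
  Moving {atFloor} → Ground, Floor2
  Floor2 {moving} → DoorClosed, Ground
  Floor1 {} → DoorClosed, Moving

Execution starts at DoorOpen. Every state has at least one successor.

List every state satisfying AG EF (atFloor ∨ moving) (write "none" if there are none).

{DoorOpen, DoorClosed, Ground, Moving, Floor2, Floor1}

States satisfying EF (atFloor ∨ moving): {DoorOpen, DoorClosed, Ground, Moving, Floor2, Floor1}.
States satisfying AG EF (atFloor ∨ moving): {DoorOpen, DoorClosed, Ground, Moving, Floor2, Floor1}.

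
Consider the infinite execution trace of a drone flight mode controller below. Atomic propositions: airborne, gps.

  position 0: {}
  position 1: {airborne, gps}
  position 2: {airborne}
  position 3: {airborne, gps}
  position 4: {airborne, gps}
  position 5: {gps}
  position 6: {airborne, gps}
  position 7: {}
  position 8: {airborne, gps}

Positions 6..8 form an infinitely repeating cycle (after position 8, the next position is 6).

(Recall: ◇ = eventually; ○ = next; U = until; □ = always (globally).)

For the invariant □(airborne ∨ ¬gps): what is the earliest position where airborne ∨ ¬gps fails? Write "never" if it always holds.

5

Check airborne ∨ ¬gps at each position in order: 0 ✓, 1 ✓, 2 ✓, 3 ✓, 4 ✓.
At position 5 the labels are {gps}, so airborne ∨ ¬gps is false there. This is the first violation.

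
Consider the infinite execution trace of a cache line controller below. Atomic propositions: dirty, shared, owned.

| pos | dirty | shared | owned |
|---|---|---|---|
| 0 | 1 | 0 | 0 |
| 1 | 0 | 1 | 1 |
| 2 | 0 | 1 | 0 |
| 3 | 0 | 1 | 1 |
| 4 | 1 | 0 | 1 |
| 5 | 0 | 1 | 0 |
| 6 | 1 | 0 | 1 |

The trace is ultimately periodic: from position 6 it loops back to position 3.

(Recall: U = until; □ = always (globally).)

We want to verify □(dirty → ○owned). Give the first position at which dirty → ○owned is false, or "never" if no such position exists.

Check dirty → ○owned at each position in order: 0 ✓, 1 ✓, 2 ✓, 3 ✓.
At position 4 the labels are {dirty, owned} and the next position 5 has {shared}, so dirty → ○owned is false there. This is the first violation.

4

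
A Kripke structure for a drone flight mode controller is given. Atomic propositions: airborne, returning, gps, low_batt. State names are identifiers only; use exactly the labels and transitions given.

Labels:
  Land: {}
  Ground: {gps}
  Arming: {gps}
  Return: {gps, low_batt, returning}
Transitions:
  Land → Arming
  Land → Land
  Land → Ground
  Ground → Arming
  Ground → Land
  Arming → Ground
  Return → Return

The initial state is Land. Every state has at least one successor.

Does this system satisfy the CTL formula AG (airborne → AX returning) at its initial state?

Yes

States satisfying airborne → AX returning: {Land, Ground, Arming, Return}.
States satisfying AG (airborne → AX returning): {Land, Ground, Arming, Return}.
Every state reachable from Land satisfies airborne → AX returning.
Land ∈ Sat(AG (airborne → AX returning)).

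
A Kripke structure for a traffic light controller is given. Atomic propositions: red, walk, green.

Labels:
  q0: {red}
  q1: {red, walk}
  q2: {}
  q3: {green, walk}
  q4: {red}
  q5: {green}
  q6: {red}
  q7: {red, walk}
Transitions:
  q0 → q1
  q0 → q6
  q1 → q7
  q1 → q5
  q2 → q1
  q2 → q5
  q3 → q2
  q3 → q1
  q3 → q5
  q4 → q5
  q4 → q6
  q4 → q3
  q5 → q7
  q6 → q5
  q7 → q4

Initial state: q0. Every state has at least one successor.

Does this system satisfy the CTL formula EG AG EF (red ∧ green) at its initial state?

Violated

States satisfying AG EF (red ∧ green): ∅.
States satisfying EG AG EF (red ∧ green): ∅.
No suitable path/successor from q0 witnesses the formula.
q0 ∉ Sat(EG AG EF (red ∧ green)).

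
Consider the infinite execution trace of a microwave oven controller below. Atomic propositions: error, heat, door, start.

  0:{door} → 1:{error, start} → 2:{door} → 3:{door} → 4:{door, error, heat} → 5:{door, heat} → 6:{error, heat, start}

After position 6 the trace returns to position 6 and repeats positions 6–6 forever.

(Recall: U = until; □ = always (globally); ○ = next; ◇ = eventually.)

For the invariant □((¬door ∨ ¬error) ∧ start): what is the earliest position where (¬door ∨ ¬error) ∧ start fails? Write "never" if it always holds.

0

At position 0 the labels are {door}, so (¬door ∨ ¬error) ∧ start is false there. This is the first violation.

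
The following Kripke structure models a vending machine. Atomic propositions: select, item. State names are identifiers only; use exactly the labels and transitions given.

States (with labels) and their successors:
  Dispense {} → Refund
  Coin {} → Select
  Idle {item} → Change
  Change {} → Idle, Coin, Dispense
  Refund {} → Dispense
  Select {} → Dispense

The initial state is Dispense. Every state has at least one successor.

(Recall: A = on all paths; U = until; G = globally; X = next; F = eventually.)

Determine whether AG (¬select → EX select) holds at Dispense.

States satisfying ¬select → EX select: ∅.
States satisfying AG (¬select → EX select): ∅.
Dispense is reachable from Dispense and violates ¬select → EX select, so AG fails at Dispense.
Dispense ∉ Sat(AG (¬select → EX select)).

Violated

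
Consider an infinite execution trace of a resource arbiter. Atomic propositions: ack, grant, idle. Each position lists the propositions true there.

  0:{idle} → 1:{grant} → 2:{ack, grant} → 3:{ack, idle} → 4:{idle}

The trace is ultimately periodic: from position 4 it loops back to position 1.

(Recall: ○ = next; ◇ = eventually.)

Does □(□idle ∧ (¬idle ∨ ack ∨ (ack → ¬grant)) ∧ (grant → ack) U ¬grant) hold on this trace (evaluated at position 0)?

Does not hold

□idle ∧ (¬idle ∨ ack ∨ (ack → ¬grant)) ∧ (grant → ack) U ¬grant must hold at every position from 0 onward. It fails at position 0, so □(□idle ∧ (¬idle ∨ ack ∨ (ack → ¬grant)) ∧ (grant → ack) U ¬grant) is false.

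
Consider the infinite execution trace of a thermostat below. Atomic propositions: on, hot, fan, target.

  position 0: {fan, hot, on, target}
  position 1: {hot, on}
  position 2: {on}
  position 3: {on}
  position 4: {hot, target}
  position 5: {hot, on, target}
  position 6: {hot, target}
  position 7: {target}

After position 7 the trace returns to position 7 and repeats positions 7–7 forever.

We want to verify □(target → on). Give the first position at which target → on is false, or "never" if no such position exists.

Check target → on at each position in order: 0 ✓, 1 ✓, 2 ✓, 3 ✓.
At position 4 the labels are {hot, target}, so target → on is false there. This is the first violation.

4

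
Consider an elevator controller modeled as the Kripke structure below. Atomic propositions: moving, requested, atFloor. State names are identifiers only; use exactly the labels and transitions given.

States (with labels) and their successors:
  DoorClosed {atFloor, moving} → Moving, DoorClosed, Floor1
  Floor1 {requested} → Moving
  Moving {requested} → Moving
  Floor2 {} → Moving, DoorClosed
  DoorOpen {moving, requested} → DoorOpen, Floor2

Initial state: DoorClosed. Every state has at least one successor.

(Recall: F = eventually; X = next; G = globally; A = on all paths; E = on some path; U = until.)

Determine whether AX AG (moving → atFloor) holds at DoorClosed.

Satisfied

States satisfying AG (moving → atFloor): {DoorClosed, Floor1, Moving, Floor2}.
States satisfying AX AG (moving → atFloor): {DoorClosed, Floor1, Moving, Floor2}.
DoorClosed ∈ Sat(AX AG (moving → atFloor)).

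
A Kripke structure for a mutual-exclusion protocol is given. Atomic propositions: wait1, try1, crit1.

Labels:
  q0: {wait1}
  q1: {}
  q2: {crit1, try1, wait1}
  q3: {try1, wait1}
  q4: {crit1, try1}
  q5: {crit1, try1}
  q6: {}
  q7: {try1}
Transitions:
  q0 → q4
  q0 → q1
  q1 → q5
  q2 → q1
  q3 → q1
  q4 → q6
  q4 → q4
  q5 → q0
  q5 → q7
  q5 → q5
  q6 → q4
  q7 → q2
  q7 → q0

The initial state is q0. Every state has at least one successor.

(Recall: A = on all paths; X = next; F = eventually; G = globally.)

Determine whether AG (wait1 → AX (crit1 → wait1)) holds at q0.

No

States satisfying wait1 → AX (crit1 → wait1): {q1, q2, q3, q4, q5, q6, q7}.
States satisfying AG (wait1 → AX (crit1 → wait1)): {q4, q6}.
q0 is reachable from q0 and violates wait1 → AX (crit1 → wait1), so AG fails at q0.
q0 ∉ Sat(AG (wait1 → AX (crit1 → wait1))).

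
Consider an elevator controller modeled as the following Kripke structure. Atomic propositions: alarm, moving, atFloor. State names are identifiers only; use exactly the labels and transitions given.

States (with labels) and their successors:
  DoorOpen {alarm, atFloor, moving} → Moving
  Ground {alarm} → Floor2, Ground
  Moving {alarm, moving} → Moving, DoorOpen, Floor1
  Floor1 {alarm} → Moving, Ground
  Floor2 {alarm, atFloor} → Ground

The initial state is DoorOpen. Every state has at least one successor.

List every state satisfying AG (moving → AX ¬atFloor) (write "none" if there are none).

{Ground, Floor2}

States satisfying moving → AX ¬atFloor: {DoorOpen, Ground, Floor1, Floor2}.
States satisfying AG (moving → AX ¬atFloor): {Ground, Floor2}.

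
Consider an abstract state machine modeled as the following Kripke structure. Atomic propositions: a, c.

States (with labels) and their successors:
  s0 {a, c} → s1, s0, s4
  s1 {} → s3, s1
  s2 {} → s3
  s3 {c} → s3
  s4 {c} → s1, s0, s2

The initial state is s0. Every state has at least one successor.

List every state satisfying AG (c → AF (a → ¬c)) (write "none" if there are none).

States satisfying c → AF (a → ¬c): {s1, s2, s3, s4}.
States satisfying AG (c → AF (a → ¬c)): {s1, s2, s3}.

{s1, s2, s3}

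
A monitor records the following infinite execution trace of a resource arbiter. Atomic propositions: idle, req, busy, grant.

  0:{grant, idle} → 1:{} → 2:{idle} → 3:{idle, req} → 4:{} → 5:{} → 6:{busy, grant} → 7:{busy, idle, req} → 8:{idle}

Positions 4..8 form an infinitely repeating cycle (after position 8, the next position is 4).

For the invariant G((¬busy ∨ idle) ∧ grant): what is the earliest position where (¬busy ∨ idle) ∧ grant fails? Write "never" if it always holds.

Check (¬busy ∨ idle) ∧ grant at each position in order: 0 ✓.
At position 1 the labels are {}, so (¬busy ∨ idle) ∧ grant is false there. This is the first violation.

1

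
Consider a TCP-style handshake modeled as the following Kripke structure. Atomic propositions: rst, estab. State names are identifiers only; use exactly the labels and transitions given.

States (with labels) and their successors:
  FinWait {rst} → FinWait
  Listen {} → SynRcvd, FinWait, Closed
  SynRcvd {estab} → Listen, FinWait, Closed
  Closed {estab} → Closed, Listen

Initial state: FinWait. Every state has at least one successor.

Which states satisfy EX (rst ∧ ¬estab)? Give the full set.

States satisfying rst ∧ ¬estab: {FinWait}.
States satisfying EX (rst ∧ ¬estab): {FinWait, Listen, SynRcvd}.

{FinWait, Listen, SynRcvd}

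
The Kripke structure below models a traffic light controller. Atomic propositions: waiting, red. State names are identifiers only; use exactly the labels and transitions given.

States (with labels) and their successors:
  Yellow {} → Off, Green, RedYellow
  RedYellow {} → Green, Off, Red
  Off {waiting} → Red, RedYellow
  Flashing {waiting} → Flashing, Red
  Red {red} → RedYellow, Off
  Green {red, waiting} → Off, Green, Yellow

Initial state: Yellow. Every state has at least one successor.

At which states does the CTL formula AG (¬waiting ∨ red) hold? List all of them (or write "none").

none

States satisfying ¬waiting ∨ red: {Yellow, RedYellow, Red, Green}.
States satisfying AG (¬waiting ∨ red): ∅.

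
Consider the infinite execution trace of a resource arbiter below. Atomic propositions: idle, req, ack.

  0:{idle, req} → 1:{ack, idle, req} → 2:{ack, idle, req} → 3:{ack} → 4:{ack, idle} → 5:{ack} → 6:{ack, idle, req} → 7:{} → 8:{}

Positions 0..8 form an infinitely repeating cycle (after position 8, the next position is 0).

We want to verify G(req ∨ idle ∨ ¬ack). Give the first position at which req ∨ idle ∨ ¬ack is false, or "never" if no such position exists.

3

Check req ∨ idle ∨ ¬ack at each position in order: 0 ✓, 1 ✓, 2 ✓.
At position 3 the labels are {ack}, so req ∨ idle ∨ ¬ack is false there. This is the first violation.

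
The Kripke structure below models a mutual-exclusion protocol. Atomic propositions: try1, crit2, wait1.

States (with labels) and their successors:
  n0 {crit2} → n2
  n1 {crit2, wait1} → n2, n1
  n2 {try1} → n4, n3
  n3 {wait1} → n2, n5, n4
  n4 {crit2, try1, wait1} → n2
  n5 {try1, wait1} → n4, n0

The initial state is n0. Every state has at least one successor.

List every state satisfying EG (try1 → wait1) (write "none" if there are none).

States satisfying try1 → wait1: {n0, n1, n3, n4, n5}.
States satisfying EG (try1 → wait1): {n1}.

{n1}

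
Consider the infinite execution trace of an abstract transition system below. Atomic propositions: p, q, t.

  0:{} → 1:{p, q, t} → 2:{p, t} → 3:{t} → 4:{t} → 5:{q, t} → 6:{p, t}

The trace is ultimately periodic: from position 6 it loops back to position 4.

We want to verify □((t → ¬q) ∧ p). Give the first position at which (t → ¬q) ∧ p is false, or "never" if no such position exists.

At position 0 the labels are {}, so (t → ¬q) ∧ p is false there. This is the first violation.

0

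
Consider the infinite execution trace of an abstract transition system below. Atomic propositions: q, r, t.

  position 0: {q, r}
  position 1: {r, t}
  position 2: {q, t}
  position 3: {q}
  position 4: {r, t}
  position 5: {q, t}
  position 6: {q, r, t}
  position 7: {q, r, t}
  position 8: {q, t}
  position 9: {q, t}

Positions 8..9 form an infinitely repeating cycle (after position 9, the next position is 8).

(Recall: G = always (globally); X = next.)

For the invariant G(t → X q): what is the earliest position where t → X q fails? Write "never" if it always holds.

t → X q holds at every position 0..9, and those are all the positions the trace ever visits, so the invariant G(t → X q) is never violated.

never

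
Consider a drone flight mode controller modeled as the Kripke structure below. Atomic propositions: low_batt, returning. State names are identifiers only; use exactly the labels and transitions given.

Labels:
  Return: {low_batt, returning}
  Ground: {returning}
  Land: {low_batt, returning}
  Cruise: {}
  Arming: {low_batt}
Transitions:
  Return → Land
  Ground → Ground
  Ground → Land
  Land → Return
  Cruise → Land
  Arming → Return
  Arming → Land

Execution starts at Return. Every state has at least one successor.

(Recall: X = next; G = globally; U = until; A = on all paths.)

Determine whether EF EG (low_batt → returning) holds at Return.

States satisfying EG (low_batt → returning): {Return, Ground, Land, Cruise}.
States satisfying EF EG (low_batt → returning): {Return, Ground, Land, Cruise, Arming}.
Some path from Return reaches a state where EG (low_batt → returning) holds.
Return ∈ Sat(EF EG (low_batt → returning)).

Yes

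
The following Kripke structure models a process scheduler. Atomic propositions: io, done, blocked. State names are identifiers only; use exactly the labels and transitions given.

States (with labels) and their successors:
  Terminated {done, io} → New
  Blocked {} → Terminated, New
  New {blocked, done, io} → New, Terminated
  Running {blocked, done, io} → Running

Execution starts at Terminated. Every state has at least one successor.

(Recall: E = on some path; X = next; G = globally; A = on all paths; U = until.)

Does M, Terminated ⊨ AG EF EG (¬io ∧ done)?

Does not hold

States satisfying EF EG (¬io ∧ done): ∅.
States satisfying AG EF EG (¬io ∧ done): ∅.
New is reachable from Terminated and violates EF EG (¬io ∧ done), so AG fails at Terminated.
Terminated ∉ Sat(AG EF EG (¬io ∧ done)).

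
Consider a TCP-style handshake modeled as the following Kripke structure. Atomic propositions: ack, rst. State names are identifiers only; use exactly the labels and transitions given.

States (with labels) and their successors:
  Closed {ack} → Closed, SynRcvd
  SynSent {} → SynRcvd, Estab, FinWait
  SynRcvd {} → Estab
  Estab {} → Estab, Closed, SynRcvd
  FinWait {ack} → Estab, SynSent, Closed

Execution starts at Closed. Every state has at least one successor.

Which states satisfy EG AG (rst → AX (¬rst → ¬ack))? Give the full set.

States satisfying AG (rst → AX (¬rst → ¬ack)): {Closed, SynSent, SynRcvd, Estab, FinWait}.
States satisfying EG AG (rst → AX (¬rst → ¬ack)): {Closed, SynSent, SynRcvd, Estab, FinWait}.

{Closed, SynSent, SynRcvd, Estab, FinWait}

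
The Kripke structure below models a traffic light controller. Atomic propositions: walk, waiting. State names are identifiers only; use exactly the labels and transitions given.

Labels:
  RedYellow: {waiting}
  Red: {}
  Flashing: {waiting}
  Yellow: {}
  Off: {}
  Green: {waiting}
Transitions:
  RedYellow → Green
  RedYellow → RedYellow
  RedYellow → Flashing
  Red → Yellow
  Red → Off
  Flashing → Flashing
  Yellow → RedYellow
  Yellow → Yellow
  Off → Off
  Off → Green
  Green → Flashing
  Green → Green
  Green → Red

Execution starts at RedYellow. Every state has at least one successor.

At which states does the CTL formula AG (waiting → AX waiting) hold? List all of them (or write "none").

States satisfying waiting → AX waiting: {RedYellow, Red, Flashing, Yellow, Off}.
States satisfying AG (waiting → AX waiting): {Flashing}.

{Flashing}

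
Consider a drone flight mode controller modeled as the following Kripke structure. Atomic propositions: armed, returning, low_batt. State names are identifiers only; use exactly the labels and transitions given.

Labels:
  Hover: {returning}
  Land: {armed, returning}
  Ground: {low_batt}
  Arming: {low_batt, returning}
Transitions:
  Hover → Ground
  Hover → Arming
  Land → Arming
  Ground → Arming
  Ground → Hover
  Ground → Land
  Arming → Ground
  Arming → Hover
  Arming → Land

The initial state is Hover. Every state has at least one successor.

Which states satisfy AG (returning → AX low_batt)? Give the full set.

none

States satisfying returning → AX low_batt: {Hover, Land, Ground}.
States satisfying AG (returning → AX low_batt): ∅.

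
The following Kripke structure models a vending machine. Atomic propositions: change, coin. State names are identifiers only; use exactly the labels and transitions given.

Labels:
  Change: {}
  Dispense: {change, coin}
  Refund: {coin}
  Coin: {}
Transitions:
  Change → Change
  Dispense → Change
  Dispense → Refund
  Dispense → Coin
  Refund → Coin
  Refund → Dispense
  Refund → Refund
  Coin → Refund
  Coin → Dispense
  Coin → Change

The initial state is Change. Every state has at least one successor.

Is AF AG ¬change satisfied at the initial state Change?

Satisfied

States satisfying AG ¬change: {Change}.
States satisfying AF AG ¬change: {Change}.
Change ∈ Sat(AF AG ¬change).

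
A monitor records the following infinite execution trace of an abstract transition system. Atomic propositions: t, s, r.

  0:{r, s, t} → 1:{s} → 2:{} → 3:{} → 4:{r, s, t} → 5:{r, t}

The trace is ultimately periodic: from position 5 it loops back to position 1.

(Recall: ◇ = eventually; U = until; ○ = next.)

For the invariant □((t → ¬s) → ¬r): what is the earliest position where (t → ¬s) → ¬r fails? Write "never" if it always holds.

5

Check (t → ¬s) → ¬r at each position in order: 0 ✓, 1 ✓, 2 ✓, 3 ✓, 4 ✓.
At position 5 the labels are {r, t}, so (t → ¬s) → ¬r is false there. This is the first violation.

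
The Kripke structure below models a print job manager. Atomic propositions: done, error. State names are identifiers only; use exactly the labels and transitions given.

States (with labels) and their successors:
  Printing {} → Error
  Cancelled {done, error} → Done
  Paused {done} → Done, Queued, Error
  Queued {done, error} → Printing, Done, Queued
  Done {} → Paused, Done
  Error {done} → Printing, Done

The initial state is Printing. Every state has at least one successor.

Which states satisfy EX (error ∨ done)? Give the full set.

{Printing, Paused, Queued, Done}

States satisfying error ∨ done: {Cancelled, Paused, Queued, Error}.
States satisfying EX (error ∨ done): {Printing, Paused, Queued, Done}.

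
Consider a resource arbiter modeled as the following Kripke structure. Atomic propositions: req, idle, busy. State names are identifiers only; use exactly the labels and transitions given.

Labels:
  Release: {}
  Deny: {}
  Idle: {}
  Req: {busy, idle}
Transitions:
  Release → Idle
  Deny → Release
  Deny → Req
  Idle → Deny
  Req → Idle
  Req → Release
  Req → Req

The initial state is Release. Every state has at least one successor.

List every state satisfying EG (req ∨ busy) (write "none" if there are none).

{Req}

States satisfying req ∨ busy: {Req}.
States satisfying EG (req ∨ busy): {Req}.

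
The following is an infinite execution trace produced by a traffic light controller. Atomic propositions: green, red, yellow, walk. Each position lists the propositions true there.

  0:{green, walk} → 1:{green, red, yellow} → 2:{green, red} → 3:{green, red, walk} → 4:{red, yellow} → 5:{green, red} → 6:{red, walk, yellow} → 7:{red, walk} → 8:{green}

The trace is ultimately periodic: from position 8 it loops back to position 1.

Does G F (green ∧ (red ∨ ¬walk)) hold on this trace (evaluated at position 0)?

Satisfied

F (green ∧ (red ∨ ¬walk)) holds at every position 0..8, and those are all positions ever visited, so G F (green ∧ (red ∨ ¬walk)) holds.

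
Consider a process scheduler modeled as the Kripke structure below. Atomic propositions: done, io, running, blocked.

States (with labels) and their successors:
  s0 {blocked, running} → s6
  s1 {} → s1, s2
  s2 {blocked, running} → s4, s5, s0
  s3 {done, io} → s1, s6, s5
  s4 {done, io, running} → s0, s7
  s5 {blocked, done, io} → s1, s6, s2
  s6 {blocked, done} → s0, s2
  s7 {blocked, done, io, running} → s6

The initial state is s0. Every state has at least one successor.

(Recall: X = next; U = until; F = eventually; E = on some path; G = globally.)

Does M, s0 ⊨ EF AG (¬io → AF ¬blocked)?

States satisfying AG (¬io → AF ¬blocked): ∅.
States satisfying EF AG (¬io → AF ¬blocked): ∅.
No suitable path/successor from s0 witnesses the formula.
s0 ∉ Sat(EF AG (¬io → AF ¬blocked)).

No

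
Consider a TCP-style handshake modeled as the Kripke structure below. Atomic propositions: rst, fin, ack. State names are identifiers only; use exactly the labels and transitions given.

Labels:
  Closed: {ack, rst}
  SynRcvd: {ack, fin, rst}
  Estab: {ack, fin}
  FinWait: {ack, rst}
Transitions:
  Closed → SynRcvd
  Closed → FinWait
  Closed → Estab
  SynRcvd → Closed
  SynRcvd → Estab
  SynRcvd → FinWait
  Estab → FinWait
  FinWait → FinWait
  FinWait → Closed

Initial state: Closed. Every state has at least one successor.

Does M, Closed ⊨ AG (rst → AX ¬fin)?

States satisfying rst → AX ¬fin: {Estab, FinWait}.
States satisfying AG (rst → AX ¬fin): ∅.
Closed is reachable from Closed and violates rst → AX ¬fin, so AG fails at Closed.
Closed ∉ Sat(AG (rst → AX ¬fin)).

Does not hold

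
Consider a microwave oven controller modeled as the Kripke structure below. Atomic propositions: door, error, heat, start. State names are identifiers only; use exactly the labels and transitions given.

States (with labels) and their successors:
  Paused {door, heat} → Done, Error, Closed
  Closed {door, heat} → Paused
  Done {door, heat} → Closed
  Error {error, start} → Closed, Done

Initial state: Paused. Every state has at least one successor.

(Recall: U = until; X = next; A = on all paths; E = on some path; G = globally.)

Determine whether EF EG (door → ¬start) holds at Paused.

Satisfied

States satisfying EG (door → ¬start): {Paused, Closed, Done, Error}.
States satisfying EF EG (door → ¬start): {Paused, Closed, Done, Error}.
Some path from Paused reaches a state where EG (door → ¬start) holds.
Paused ∈ Sat(EF EG (door → ¬start)).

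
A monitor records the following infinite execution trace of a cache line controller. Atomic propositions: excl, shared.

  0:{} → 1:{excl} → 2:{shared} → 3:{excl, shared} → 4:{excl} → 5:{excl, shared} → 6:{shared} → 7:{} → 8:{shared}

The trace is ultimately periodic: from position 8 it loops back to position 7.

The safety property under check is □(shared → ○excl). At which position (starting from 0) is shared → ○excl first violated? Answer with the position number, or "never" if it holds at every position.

Check shared → ○excl at each position in order: 0 ✓, 1 ✓, 2 ✓, 3 ✓, 4 ✓.
At position 5 the labels are {excl, shared} and the next position 6 has {shared}, so shared → ○excl is false there. This is the first violation.

5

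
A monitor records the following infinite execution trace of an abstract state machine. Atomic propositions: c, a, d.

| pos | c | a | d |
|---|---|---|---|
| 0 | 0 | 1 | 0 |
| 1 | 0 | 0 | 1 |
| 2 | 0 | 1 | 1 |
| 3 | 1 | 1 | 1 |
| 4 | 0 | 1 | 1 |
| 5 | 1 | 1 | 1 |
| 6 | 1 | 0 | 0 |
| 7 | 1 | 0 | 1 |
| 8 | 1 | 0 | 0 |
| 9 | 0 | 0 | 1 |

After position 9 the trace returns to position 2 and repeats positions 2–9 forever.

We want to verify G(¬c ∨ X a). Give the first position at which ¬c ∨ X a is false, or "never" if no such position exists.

Check ¬c ∨ X a at each position in order: 0 ✓, 1 ✓, 2 ✓, 3 ✓, 4 ✓.
At position 5 the labels are {a, c, d} and the next position 6 has {c}, so ¬c ∨ X a is false there. This is the first violation.

5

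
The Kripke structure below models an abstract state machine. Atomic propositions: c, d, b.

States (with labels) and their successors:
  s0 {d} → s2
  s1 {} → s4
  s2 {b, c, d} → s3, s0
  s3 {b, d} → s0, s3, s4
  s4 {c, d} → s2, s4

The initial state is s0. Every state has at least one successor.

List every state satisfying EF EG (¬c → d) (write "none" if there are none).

{s0, s1, s2, s3, s4}

States satisfying EG (¬c → d): {s0, s2, s3, s4}.
States satisfying EF EG (¬c → d): {s0, s1, s2, s3, s4}.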